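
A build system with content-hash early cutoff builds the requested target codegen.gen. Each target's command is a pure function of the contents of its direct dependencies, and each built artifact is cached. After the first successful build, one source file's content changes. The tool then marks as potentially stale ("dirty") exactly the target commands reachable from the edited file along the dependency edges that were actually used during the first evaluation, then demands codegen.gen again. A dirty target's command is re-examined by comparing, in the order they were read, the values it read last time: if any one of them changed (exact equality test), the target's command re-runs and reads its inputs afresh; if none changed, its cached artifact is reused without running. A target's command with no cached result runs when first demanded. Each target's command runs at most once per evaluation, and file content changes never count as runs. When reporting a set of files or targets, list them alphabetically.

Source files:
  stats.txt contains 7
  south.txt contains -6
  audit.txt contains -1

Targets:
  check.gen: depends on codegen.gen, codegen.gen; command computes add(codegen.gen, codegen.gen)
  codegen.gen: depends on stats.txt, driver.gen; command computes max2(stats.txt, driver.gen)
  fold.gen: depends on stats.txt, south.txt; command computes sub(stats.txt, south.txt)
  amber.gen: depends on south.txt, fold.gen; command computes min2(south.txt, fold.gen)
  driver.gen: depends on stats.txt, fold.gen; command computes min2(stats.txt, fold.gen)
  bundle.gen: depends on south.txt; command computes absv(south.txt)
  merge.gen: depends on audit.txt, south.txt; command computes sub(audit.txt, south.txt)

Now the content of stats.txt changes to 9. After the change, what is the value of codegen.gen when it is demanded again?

New value of codegen.gen: 9.

First evaluation (everything demanded from the output):
  fold.gen = sub(7, -6) = 13
  driver.gen = min2(7, 13) = 7
  codegen.gen = max2(7, 7) = 7

Propagation after the edit:
  fold.gen: runs — stats.txt 7->9; result 15.
  driver.gen: runs — stats.txt 7->9; fold.gen 13->15; result 9.
  codegen.gen: runs — stats.txt 7->9; driver.gen 7->9; result 9.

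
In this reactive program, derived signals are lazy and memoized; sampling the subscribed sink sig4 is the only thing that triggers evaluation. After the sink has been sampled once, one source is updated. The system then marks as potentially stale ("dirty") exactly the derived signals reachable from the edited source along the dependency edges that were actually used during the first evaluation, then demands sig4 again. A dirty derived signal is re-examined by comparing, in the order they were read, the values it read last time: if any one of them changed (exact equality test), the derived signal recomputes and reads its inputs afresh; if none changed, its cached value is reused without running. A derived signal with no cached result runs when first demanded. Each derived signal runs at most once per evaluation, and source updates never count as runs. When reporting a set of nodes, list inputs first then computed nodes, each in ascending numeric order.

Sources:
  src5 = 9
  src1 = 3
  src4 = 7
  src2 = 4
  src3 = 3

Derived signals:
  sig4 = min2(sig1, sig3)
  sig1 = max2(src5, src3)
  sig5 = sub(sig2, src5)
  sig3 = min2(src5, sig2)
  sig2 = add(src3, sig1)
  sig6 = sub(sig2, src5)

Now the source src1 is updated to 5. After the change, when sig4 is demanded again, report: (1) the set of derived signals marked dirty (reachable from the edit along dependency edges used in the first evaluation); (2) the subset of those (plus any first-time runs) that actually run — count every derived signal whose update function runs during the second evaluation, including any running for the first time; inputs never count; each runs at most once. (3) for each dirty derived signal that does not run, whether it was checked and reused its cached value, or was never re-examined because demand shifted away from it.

First demand of the output computes:
  sig1 = max2(9, 3) = 9
  sig2 = add(3, 9) = 12
  sig3 = min2(9, 12) = 9
  sig4 = min2(9, 9) = 9

After the edit, cleaning proceeds:
  no node depends on src1 at all; the second demand re-runs nothing.

Note the shortcut — nothing in the graph depends on src1 at all, so no recomputation happens.

The edit dirties: none.
0 derived signals run: none.
No dirty derived signal escaped a run.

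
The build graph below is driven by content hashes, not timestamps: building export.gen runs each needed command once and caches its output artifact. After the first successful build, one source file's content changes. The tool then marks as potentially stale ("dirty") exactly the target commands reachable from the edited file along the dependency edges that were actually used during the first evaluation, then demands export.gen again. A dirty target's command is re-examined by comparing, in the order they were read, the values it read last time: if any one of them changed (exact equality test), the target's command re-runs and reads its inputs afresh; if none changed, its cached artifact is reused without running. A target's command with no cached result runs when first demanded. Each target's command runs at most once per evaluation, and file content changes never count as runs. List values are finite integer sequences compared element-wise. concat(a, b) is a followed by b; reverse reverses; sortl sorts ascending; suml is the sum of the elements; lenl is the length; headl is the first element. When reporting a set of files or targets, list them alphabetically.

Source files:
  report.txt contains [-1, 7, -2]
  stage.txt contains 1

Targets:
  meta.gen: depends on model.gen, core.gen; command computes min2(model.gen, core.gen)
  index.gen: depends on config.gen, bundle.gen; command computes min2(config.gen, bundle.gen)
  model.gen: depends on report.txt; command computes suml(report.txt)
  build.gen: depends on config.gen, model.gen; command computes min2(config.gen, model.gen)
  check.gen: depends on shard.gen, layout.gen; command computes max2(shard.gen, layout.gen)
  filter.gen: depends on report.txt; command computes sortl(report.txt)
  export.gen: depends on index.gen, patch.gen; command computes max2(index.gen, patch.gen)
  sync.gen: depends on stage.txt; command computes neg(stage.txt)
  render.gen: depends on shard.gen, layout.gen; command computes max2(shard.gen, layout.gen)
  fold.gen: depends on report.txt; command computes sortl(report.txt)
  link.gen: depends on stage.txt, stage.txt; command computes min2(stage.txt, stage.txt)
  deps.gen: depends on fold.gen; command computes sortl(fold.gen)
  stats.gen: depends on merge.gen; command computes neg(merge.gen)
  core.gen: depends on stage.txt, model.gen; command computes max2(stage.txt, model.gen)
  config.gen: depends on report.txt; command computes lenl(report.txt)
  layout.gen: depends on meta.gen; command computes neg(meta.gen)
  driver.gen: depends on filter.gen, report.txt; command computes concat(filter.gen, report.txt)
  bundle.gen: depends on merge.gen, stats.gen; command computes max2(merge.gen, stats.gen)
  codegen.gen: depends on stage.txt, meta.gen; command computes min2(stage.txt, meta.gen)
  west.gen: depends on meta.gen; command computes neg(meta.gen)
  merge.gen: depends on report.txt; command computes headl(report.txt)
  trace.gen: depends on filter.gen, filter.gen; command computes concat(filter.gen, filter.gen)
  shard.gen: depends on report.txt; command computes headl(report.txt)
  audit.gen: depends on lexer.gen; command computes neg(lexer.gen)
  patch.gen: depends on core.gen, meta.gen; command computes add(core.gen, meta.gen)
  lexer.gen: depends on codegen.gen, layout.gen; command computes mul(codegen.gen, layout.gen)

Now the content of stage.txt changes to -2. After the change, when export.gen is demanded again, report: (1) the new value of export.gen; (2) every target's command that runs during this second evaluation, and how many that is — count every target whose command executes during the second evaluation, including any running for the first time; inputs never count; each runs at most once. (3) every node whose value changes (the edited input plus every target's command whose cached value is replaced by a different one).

Initial pass — values computed on the first demand:
  config.gen = lenl([-1, 7, -2]) = 3
  merge.gen = headl([-1, 7, -2]) = -1
  model.gen = suml([-1, 7, -2]) = 4
  core.gen = max2(1, 4) = 4
  meta.gen = min2(4, 4) = 4
  patch.gen = add(4, 4) = 8
  stats.gen = neg(-1) = 1
  bundle.gen = max2(-1, 1) = 1
  index.gen = min2(3, 1) = 1
  export.gen = max2(1, 8) = 8

Second demand — change propagation:
  core.gen: re-runs because stage.txt 1->-2; new result 4 (unchanged).
  meta.gen: re-examined; everything it read last time is the same (model.gen unchanged, core.gen unchanged) — cache 4 kept, no run.
  patch.gen: re-examined; everything it read last time is the same (core.gen unchanged, meta.gen unchanged) — cache 8 kept, no run.
  export.gen: re-examined; everything it read last time is the same (index.gen unchanged, patch.gen unchanged) — cache 8 kept, no run.

The important point: core.gen recomputes to an identical value, and the output ends up unchanged.

export.gen now evaluates to 8.
Run set: core.gen (1 run).
Changed values: stage.txt.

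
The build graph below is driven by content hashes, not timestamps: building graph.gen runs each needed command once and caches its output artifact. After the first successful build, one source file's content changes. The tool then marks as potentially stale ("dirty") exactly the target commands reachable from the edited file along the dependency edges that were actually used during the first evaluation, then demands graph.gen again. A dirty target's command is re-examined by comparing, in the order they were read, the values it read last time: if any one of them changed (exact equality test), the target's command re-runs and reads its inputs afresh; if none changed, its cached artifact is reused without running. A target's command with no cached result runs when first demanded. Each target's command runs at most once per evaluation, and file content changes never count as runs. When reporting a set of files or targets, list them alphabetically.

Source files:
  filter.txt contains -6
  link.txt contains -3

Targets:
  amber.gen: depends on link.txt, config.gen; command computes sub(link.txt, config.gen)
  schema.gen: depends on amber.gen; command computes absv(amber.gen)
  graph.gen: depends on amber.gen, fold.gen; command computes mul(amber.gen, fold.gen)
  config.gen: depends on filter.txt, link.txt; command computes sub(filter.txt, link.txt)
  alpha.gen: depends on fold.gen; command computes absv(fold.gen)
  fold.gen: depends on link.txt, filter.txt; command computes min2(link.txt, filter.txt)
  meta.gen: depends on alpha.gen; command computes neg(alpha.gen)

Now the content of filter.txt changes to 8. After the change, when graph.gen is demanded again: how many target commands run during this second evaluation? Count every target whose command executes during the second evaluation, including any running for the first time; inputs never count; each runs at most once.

Initial pass — values computed on the first demand:
  config.gen = sub(-6, -3) = -3
  amber.gen = sub(-3, -3) = 0
  fold.gen = min2(-3, -6) = -6
  graph.gen = mul(0, -6) = 0

Second demand — change propagation:
  config.gen: re-runs because filter.txt -6->8; new result 11.
  amber.gen: re-runs because config.gen -3->11; new result -14.
  fold.gen: re-runs because filter.txt -6->8; new result -3.
  graph.gen: re-runs because amber.gen 0->-14; fold.gen -6->-3; new result 42.

Run set: amber.gen, config.gen, fold.gen, graph.gen (4 run).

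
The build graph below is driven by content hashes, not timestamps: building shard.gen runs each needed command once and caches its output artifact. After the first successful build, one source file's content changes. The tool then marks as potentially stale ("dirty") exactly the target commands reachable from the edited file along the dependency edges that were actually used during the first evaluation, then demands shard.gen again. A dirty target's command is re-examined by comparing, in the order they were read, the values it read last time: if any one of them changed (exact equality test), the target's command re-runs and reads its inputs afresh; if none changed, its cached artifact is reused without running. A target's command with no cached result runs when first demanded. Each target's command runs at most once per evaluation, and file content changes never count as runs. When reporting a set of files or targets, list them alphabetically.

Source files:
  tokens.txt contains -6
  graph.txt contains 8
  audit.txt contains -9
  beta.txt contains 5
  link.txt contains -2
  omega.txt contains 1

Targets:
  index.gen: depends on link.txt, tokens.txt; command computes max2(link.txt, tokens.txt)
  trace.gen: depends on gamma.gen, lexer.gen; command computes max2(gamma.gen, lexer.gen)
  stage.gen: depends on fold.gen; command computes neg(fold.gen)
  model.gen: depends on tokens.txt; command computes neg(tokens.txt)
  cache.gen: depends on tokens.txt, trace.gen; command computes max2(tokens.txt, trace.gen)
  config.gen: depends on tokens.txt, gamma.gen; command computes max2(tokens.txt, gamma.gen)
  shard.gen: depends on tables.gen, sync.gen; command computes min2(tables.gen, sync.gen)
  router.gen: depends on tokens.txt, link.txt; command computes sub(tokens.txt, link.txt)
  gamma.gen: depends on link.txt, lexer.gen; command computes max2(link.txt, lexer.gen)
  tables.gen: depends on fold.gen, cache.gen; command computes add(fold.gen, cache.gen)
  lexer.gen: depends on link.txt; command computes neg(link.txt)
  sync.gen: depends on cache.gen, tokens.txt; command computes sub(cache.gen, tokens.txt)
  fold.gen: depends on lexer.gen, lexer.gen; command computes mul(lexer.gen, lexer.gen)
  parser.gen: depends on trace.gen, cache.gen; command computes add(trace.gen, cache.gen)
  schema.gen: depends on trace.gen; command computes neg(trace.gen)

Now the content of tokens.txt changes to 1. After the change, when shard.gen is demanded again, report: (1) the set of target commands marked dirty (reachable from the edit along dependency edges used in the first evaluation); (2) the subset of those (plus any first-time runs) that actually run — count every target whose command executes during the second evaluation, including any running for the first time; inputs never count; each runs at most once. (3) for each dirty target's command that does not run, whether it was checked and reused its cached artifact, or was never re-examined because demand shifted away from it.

Dirty set: cache.gen, shard.gen, sync.gen, tables.gen.
Run set: cache.gen, shard.gen, sync.gen (3 run).
Re-examined without running (cache reused): tables.gen.
The important point: at tables.gen every value read last time is unchanged, so the dirty flag clears without a run.

Initial pass — values computed on the first demand:
  lexer.gen = neg(-2) = 2
  fold.gen = mul(2, 2) = 4
  gamma.gen = max2(-2, 2) = 2
  trace.gen = max2(2, 2) = 2
  cache.gen = max2(-6, 2) = 2
  sync.gen = sub(2, -6) = 8
  tables.gen = add(4, 2) = 6
  shard.gen = min2(6, 8) = 6

Second demand — change propagation:
  cache.gen: re-runs because tokens.txt -6->1; new result 2 (unchanged).
  sync.gen: re-runs because tokens.txt -6->1; new result 1.
  tables.gen: re-examined; everything it read last time is the same (fold.gen unchanged, cache.gen unchanged) — cache 6 kept, no run.
  shard.gen: re-runs because sync.gen 8->1; new result 1.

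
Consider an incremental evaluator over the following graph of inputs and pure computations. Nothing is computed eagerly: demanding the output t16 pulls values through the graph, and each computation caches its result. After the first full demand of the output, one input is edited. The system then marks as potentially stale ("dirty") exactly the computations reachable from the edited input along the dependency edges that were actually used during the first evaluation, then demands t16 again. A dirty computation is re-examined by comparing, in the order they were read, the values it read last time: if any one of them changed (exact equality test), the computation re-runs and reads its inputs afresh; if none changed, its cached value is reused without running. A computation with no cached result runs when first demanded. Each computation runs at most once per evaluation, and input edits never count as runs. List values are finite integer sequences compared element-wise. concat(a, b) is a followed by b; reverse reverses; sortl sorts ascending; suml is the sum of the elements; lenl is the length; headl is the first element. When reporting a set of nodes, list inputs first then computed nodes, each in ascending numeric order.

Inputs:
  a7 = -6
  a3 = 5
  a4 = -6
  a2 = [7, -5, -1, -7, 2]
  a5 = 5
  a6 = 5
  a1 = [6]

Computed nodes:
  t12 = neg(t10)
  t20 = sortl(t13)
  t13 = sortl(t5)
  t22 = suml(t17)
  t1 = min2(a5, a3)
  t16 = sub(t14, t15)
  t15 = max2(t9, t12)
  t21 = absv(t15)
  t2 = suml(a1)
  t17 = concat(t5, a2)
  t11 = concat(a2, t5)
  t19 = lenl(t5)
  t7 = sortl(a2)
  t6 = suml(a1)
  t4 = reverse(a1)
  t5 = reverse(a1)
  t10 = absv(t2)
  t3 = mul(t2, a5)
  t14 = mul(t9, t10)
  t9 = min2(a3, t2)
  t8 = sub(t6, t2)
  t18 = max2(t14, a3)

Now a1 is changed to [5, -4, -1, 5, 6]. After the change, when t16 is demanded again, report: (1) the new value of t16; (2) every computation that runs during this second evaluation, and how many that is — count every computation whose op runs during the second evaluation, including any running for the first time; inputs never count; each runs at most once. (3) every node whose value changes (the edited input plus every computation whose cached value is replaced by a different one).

t16 now evaluates to 50.
Run set: t2, t9, t10, t12, t14, t15, t16 (7 run).
Changed values: a1, t2, t10, t12, t14, t16.

Initial pass — values computed on the first demand:
  t2 = suml([6]) = 6
  t9 = min2(5, 6) = 5
  t10 = absv(6) = 6
  t12 = neg(6) = -6
  t14 = mul(5, 6) = 30
  t15 = max2(5, -6) = 5
  t16 = sub(30, 5) = 25

Second demand — change propagation:
  t2: re-runs because a1 [6]->[5, -4, -1, 5, 6]; new result 11.
  t9: re-runs because t2 6->11; new result 5 (unchanged).
  t10: re-runs because t2 6->11; new result 11.
  t12: re-runs because t10 6->11; new result -11.
  t14: re-runs because t10 6->11; new result 55.
  t15: re-runs because t12 -6->-11; new result 5 (unchanged).
  t16: re-runs because t14 30->55; new result 50.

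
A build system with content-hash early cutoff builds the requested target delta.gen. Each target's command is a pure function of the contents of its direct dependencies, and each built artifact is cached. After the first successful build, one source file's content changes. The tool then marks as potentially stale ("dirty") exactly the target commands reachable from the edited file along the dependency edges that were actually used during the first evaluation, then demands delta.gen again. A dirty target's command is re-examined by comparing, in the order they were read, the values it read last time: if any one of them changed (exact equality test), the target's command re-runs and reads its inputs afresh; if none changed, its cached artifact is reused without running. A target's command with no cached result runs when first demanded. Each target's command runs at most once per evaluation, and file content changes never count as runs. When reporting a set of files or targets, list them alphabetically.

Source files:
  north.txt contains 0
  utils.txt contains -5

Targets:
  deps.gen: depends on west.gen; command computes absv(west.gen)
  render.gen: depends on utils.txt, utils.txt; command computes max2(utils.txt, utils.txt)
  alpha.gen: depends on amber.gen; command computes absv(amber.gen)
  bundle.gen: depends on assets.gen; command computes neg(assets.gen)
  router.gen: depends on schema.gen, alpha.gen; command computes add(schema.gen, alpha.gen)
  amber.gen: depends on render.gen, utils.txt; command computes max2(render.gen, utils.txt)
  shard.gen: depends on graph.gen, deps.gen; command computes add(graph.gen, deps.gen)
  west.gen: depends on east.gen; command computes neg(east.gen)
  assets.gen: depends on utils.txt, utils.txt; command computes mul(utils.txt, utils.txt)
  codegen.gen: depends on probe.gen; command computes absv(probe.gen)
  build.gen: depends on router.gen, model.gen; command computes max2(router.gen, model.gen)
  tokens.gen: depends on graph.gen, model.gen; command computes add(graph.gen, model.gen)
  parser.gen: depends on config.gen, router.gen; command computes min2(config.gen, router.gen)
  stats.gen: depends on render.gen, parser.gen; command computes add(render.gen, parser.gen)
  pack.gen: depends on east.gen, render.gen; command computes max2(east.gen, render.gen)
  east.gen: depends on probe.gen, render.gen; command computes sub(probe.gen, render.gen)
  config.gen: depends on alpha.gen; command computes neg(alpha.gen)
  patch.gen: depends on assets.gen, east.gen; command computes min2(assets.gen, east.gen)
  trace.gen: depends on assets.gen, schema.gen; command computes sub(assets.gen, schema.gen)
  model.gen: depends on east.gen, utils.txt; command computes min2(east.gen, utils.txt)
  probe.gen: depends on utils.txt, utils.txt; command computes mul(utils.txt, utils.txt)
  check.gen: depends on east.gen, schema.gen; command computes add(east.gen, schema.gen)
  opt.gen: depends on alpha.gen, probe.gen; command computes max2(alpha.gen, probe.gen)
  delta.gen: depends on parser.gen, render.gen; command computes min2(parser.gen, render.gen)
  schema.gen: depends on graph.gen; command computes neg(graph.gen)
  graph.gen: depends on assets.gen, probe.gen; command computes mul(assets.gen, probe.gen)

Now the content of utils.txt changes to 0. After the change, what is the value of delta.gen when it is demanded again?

New value of delta.gen: 0.

First evaluation (everything demanded from the output):
  assets.gen = mul(-5, -5) = 25
  probe.gen = mul(-5, -5) = 25
  graph.gen = mul(25, 25) = 625
  render.gen = max2(-5, -5) = -5
  amber.gen = max2(-5, -5) = -5
  alpha.gen = absv(-5) = 5
  config.gen = neg(5) = -5
  schema.gen = neg(625) = -625
  router.gen = add(-625, 5) = -620
  parser.gen = min2(-5, -620) = -620
  delta.gen = min2(-620, -5) = -620

Propagation after the edit:
  assets.gen: runs — utils.txt -5->0; utils.txt -5->0; result 0.
  probe.gen: runs — utils.txt -5->0; utils.txt -5->0; result 0.
  graph.gen: runs — assets.gen 25->0; probe.gen 25->0; result 0.
  render.gen: runs — utils.txt -5->0; utils.txt -5->0; result 0.
  amber.gen: runs — render.gen -5->0; utils.txt -5->0; result 0.
  alpha.gen: runs — amber.gen -5->0; result 0.
  config.gen: runs — alpha.gen 5->0; result 0.
  schema.gen: runs — graph.gen 625->0; result 0.
  router.gen: runs — schema.gen -625->0; alpha.gen 5->0; result 0.
  parser.gen: runs — config.gen -5->0; router.gen -620->0; result 0.
  delta.gen: runs — parser.gen -620->0; render.gen -5->0; result 0.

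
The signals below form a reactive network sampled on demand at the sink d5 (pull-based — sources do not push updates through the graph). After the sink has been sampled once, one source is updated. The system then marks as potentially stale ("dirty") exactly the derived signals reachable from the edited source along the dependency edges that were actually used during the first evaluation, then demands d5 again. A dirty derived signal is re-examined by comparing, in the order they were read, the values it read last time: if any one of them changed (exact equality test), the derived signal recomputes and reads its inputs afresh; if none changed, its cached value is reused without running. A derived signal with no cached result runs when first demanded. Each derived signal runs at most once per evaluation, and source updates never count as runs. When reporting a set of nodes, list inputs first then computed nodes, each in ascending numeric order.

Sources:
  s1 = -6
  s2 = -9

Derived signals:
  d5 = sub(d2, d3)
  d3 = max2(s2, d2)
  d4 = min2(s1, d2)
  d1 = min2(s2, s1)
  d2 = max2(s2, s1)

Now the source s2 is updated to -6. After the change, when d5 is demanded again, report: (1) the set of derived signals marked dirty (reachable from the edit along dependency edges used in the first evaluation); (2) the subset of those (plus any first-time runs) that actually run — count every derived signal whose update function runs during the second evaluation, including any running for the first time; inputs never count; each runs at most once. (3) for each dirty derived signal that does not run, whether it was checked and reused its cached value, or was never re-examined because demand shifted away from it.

Dirty set: d2, d3, d5.
Run set: d2, d3 (2 run).
Re-examined without running (cache reused): d5.
The important point: at d5 every value read last time is unchanged, so the dirty flag clears without a run.

Initial pass — values computed on the first demand:
  d2 = max2(-9, -6) = -6
  d3 = max2(-9, -6) = -6
  d5 = sub(-6, -6) = 0

Second demand — change propagation:
  d2: re-runs because s2 -9->-6; new result -6 (unchanged).
  d3: re-runs because s2 -9->-6; new result -6 (unchanged).
  d5: re-examined; everything it read last time is the same (d2 unchanged, d3 unchanged) — cache 0 kept, no run.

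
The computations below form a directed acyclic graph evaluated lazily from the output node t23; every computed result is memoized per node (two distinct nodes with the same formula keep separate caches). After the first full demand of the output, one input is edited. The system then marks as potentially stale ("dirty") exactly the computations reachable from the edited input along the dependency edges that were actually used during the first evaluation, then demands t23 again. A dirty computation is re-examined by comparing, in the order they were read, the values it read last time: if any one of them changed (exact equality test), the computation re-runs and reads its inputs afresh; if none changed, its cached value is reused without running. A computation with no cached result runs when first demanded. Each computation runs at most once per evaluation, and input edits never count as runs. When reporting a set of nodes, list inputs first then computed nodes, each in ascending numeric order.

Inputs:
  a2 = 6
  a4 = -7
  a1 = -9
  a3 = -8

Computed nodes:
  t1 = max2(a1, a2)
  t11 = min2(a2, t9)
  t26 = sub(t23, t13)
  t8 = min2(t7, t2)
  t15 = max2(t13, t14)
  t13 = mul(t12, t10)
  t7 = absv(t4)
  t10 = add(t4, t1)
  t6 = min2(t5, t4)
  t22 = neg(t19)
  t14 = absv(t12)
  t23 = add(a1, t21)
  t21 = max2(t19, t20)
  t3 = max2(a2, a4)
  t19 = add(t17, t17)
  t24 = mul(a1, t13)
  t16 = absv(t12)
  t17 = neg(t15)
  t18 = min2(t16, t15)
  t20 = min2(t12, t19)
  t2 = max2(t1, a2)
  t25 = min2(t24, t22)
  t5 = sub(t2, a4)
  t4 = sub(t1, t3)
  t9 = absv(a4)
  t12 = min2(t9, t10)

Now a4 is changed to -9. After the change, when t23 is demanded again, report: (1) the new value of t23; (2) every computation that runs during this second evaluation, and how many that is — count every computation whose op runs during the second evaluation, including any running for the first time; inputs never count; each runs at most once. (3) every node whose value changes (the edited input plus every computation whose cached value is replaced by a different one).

First demand of the output computes:
  t1 = max2(-9, 6) = 6
  t3 = max2(6, -7) = 6
  t4 = sub(6, 6) = 0
  t9 = absv(-7) = 7
  t10 = add(0, 6) = 6
  t12 = min2(7, 6) = 6
  t13 = mul(6, 6) = 36
  t14 = absv(6) = 6
  t15 = max2(36, 6) = 36
  t17 = neg(36) = -36
  t19 = add(-36, -36) = -72
  t20 = min2(6, -72) = -72
  t21 = max2(-72, -72) = -72
  t23 = add(-9, -72) = -81

After the edit, cleaning proceeds:
  t3: a read changed (a4 -7->-9) — executes, giving 6 — identical to its old value.
  t4: dirty, but its reads are unchanged (t1 unchanged, t3 unchanged); cached 0 stands.
  t9: a read changed (a4 -7->-9) — executes, giving 9.
  t10: dirty, but its reads are unchanged (t4 unchanged, t1 unchanged); cached 6 stands.
  t12: a read changed (t9 7->9) — executes, giving 6 — identical to its old value.
  t13: dirty, but its reads are unchanged (t12 unchanged, t10 unchanged); cached 36 stands.
  t14: dirty, but its reads are unchanged (t12 unchanged); cached 6 stands.
  t15: dirty, but its reads are unchanged (t13 unchanged, t14 unchanged); cached 36 stands.
  t17: dirty, but its reads are unchanged (t15 unchanged); cached -36 stands.
  t19: dirty, but its reads are unchanged (t17 unchanged, t17 unchanged); cached -72 stands.
  t20: dirty, but its reads are unchanged (t12 unchanged, t19 unchanged); cached -72 stands.
  t21: dirty, but its reads are unchanged (t19 unchanged, t20 unchanged); cached -72 stands.
  t23: dirty, but its reads are unchanged (a1 unchanged, t21 unchanged); cached -81 stands.

Note where the cutoff bites: t4 is checked, finds nothing changed, and keeps its cache.

Demanding t23 again yields -81.
3 computations run: t3, t9, t12.
The nodes whose values change: a4, t9.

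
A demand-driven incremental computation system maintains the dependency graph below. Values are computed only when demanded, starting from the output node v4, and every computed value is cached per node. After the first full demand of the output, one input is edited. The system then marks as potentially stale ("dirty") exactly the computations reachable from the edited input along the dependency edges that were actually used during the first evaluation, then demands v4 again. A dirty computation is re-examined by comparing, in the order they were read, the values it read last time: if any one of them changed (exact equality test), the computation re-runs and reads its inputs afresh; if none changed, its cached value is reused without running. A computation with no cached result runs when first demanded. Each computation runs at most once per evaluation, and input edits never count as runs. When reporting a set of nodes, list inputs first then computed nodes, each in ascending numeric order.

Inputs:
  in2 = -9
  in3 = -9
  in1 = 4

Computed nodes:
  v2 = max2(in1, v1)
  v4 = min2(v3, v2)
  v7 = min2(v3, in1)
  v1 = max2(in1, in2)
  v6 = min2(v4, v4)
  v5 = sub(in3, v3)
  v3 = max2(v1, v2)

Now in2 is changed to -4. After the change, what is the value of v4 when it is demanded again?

New value of v4: 4.
Key observation: the change is absorbed at v1 — it re-runs but produces the same value, and the output's value is unchanged.

First evaluation (everything demanded from the output):
  v1 = max2(4, -9) = 4
  v2 = max2(4, 4) = 4
  v3 = max2(4, 4) = 4
  v4 = min2(4, 4) = 4

Propagation after the edit:
  v1: runs — in2 -9->-4; result 4 (same value as before).
  v2: checked — values it read are unchanged (in1 unchanged, v1 unchanged); reused cached 4 without running.
  v3: checked — values it read are unchanged (v1 unchanged, v2 unchanged); reused cached 4 without running.
  v4: checked — values it read are unchanged (v3 unchanged, v2 unchanged); reused cached 4 without running.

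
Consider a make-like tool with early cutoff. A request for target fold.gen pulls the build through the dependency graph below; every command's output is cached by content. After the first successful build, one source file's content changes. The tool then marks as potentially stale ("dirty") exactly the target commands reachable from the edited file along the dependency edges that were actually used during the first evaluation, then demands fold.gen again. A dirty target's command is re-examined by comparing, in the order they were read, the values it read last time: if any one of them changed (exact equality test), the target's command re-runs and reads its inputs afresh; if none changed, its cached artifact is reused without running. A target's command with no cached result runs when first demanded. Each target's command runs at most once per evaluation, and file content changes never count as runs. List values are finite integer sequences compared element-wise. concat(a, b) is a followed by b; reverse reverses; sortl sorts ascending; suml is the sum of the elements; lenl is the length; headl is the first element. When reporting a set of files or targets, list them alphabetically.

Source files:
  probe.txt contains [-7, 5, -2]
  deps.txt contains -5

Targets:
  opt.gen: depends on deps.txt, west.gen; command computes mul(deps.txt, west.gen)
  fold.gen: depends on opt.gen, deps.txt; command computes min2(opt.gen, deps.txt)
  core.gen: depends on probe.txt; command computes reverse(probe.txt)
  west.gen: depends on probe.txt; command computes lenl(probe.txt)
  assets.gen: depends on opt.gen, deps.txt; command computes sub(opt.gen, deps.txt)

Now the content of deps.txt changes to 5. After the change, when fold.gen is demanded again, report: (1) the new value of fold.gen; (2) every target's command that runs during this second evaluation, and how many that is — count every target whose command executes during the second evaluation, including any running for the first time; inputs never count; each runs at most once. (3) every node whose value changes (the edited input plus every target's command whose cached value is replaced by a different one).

Demanding fold.gen again yields 5.
2 target commands run: fold.gen, opt.gen.
The nodes whose values change: deps.txt, fold.gen, opt.gen.

First demand of the output computes:
  west.gen = lenl([-7, 5, -2]) = 3
  opt.gen = mul(-5, 3) = -15
  fold.gen = min2(-15, -5) = -15

After the edit, cleaning proceeds:
  opt.gen: a read changed (deps.txt -5->5) — executes, giving 15.
  fold.gen: a read changed (opt.gen -15->15; deps.txt -5->5) — executes, giving 5.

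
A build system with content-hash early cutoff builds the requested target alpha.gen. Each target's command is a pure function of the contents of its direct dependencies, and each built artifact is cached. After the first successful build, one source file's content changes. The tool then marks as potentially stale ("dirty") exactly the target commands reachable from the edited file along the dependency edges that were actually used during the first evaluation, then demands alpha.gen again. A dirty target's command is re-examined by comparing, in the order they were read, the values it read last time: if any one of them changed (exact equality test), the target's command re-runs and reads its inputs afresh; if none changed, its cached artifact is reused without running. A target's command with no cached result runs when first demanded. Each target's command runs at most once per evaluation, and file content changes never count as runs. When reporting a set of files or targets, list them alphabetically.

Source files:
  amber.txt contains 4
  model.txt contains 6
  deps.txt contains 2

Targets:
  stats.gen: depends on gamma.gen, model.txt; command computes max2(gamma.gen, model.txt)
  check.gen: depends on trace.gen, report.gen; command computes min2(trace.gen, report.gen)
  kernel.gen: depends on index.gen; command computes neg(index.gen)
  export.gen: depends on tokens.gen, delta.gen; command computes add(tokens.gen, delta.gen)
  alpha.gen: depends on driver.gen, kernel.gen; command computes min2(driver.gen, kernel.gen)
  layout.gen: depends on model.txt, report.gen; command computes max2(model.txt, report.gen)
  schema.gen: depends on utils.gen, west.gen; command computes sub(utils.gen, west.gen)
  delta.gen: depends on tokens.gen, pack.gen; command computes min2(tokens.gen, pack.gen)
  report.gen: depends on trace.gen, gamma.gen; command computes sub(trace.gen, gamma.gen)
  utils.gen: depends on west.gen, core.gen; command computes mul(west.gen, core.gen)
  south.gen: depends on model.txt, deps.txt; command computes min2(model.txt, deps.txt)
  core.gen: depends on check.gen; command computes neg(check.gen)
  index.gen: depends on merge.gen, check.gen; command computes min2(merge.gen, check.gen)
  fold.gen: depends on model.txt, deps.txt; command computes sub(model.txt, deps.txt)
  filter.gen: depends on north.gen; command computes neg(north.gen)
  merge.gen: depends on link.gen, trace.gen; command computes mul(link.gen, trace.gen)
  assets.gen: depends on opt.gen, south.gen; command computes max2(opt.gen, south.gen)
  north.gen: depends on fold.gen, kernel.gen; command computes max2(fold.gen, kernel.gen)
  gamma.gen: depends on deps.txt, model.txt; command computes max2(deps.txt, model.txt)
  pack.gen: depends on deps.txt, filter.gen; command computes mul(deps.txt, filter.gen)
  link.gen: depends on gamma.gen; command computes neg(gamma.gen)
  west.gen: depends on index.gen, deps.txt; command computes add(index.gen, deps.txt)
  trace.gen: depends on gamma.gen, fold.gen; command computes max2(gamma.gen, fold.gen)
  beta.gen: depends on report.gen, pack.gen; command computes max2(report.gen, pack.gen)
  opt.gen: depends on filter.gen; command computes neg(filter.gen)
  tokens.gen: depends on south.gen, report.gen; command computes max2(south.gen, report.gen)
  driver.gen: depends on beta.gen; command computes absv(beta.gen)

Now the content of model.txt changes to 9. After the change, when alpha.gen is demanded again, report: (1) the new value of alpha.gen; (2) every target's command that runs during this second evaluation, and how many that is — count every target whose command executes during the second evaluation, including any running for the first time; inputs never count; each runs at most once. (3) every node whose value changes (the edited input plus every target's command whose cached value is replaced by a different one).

New value of alpha.gen: 0.
Target commands that run: alpha.gen, beta.gen, check.gen, filter.gen, fold.gen, gamma.gen, index.gen, kernel.gen, link.gen, merge.gen, north.gen, pack.gen, report.gen, trace.gen — 14 in total.
Values that change: filter.gen, fold.gen, gamma.gen, index.gen, kernel.gen, link.gen, merge.gen, model.txt, north.gen, pack.gen, trace.gen.
Key observation: the cutoff stops propagation at driver.gen — its inputs' values are unchanged, so it reuses its cache.

First evaluation (everything demanded from the output):
  fold.gen = sub(6, 2) = 4
  gamma.gen = max2(2, 6) = 6
  link.gen = neg(6) = -6
  trace.gen = max2(6, 4) = 6
  merge.gen = mul(-6, 6) = -36
  report.gen = sub(6, 6) = 0
  check.gen = min2(6, 0) = 0
  index.gen = min2(-36, 0) = -36
  kernel.gen = neg(-36) = 36
  north.gen = max2(4, 36) = 36
  filter.gen = neg(36) = -36
  pack.gen = mul(2, -36) = -72
  beta.gen = max2(0, -72) = 0
  driver.gen = absv(0) = 0
  alpha.gen = min2(0, 36) = 0

Propagation after the edit:
  fold.gen: runs — model.txt 6->9; result 7.
  gamma.gen: runs — model.txt 6->9; result 9.
  link.gen: runs — gamma.gen 6->9; result -9.
  trace.gen: runs — gamma.gen 6->9; fold.gen 4->7; result 9.
  merge.gen: runs — link.gen -6->-9; trace.gen 6->9; result -81.
  report.gen: runs — trace.gen 6->9; gamma.gen 6->9; result 0 (same value as before).
  check.gen: runs — trace.gen 6->9; result 0 (same value as before).
  index.gen: runs — merge.gen -36->-81; result -81.
  kernel.gen: runs — index.gen -36->-81; result 81.
  north.gen: runs — fold.gen 4->7; kernel.gen 36->81; result 81.
  filter.gen: runs — north.gen 36->81; result -81.
  pack.gen: runs — filter.gen -36->-81; result -162.
  beta.gen: runs — pack.gen -72->-162; result 0 (same value as before).
  driver.gen: checked — values it read are unchanged (beta.gen unchanged); reused cached 0 without running.
  alpha.gen: runs — kernel.gen 36->81; result 0 (same value as before).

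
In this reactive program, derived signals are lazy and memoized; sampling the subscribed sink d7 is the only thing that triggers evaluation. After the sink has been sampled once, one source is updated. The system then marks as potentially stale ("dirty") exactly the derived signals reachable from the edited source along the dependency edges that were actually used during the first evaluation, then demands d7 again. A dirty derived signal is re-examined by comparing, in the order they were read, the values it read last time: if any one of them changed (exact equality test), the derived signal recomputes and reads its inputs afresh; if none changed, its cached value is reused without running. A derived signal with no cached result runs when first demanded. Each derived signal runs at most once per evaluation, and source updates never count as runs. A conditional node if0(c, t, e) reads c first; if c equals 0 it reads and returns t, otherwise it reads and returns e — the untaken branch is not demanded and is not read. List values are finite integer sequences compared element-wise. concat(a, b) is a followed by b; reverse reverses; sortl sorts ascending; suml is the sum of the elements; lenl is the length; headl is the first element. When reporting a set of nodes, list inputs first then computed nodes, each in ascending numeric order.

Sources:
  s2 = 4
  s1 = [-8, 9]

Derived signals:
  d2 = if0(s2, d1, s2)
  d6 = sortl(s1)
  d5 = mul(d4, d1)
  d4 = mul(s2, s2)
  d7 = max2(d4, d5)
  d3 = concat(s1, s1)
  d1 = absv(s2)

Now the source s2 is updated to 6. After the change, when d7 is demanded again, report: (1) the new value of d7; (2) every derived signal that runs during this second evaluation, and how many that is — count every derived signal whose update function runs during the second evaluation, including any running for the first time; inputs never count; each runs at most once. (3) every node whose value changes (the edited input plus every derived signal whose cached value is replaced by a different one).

First demand of the output computes:
  d1 = absv(4) = 4
  d4 = mul(4, 4) = 16
  d5 = mul(16, 4) = 64
  d7 = max2(16, 64) = 64

After the edit, cleaning proceeds:
  d1: a read changed (s2 4->6) — executes, giving 6.
  d4: a read changed (s2 4->6; s2 4->6) — executes, giving 36.
  d5: a read changed (d4 16->36; d1 4->6) — executes, giving 216.
  d7: a read changed (d4 16->36; d5 64->216) — executes, giving 216.

Demanding d7 again yields 216.
4 derived signals run: d1, d4, d5, d7.
The nodes whose values change: s2, d1, d4, d5, d7.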